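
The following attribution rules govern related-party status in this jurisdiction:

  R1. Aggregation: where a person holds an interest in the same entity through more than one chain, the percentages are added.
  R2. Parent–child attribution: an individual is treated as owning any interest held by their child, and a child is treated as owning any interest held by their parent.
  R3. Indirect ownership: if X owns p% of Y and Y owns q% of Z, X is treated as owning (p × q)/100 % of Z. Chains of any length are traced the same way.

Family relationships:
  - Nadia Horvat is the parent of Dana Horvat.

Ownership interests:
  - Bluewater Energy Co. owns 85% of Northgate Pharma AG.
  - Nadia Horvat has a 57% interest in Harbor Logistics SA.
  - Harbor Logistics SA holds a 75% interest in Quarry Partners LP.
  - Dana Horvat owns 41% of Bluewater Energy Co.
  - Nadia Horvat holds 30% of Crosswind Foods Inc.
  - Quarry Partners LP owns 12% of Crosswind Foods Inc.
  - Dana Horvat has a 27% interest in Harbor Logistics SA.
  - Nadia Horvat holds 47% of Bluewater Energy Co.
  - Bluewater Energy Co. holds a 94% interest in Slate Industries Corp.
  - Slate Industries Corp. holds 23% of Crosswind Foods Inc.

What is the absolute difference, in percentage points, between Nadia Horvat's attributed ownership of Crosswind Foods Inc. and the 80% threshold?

By parent–child attribution (R2), Nadia Horvat is treated as also owning Dana Horvat's interest in Harbor Logistics SA, giving 57% + 27% = 84%.
By parent–child attribution (R2), Nadia Horvat is treated as also owning Dana Horvat's interest in Bluewater Energy Co, giving 47% + 41% = 88%.
Chain via Harbor Logistics SA → Quarry Partners LP (R3): 84% × 75% × 12% = 7.56% of Crosswind Foods Inc.
Chain via Bluewater Energy Co. → Slate Industries Corp. (R3): 88% × 94% × 23% = 19.0256% of Crosswind Foods Inc.
Direct interest in Crosswind Foods Inc: 30%.
Aggregating (R1): 7.56% + 19.0256% + 30% = 56.5856%.
56.5856% falls short of the 80% threshold by 23.4144 percentage points.

23.4144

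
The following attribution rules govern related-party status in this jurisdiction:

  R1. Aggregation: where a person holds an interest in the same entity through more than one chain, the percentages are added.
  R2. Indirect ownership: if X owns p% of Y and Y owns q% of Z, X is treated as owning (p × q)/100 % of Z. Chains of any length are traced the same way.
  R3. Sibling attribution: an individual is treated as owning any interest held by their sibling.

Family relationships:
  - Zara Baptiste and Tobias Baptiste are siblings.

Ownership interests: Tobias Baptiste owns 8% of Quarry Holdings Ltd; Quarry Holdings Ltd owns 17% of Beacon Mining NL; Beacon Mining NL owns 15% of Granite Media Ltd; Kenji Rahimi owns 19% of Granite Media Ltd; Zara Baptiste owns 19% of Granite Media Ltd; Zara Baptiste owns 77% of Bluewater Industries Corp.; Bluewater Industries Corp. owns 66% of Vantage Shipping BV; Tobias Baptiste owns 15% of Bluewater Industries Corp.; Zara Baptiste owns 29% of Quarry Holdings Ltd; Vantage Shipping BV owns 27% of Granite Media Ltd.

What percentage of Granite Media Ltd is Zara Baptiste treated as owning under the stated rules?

By sibling attribution (R3), Zara Baptiste is treated as also owning Tobias Baptiste's interest in Bluewater Industries Corp, giving 77% + 15% = 92%.
By sibling attribution (R3), Zara Baptiste is treated as also owning Tobias Baptiste's interest in Quarry Holdings Ltd, giving 29% + 8% = 37%.
Chain via Bluewater Industries Corp. → Vantage Shipping BV (R2): 92% × 66% × 27% = 16.3944% of Granite Media Ltd.
Chain via Quarry Holdings Ltd → Beacon Mining NL (R2): 37% × 17% × 15% = 0.9435% of Granite Media Ltd.
Direct interest in Granite Media Ltd: 19%.
Aggregating (R1): 16.3944% + 0.9435% + 19% = 36.3379%.

36.3379%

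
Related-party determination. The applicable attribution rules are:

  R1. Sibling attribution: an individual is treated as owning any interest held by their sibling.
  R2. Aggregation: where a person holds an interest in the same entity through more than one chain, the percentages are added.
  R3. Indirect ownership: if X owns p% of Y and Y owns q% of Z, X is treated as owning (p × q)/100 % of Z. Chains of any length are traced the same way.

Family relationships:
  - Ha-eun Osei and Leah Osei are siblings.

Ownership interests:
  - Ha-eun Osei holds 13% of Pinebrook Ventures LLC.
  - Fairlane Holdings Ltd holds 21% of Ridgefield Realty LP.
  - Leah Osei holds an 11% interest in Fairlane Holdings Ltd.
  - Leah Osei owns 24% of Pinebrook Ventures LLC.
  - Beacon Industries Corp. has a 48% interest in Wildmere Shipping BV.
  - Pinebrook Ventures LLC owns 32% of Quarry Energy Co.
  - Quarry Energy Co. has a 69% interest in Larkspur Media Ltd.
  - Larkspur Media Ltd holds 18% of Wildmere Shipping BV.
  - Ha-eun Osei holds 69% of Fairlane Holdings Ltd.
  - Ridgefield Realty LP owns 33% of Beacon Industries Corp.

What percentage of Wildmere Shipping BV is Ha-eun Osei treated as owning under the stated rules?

4.131648%

By sibling attribution (R1), Ha-eun Osei is treated as also owning Leah Osei's interest in Pinebrook Ventures LLC, giving 13% + 24% = 37%.
By sibling attribution (R1), Ha-eun Osei is treated as also owning Leah Osei's interest in Fairlane Holdings Ltd, giving 69% + 11% = 80%.
Chain via Pinebrook Ventures LLC → Quarry Energy Co. → Larkspur Media Ltd (R3): 37% × 32% × 69% × 18% = 1.470528% of Wildmere Shipping BV.
Chain via Fairlane Holdings Ltd → Ridgefield Realty LP → Beacon Industries Corp. (R3): 80% × 21% × 33% × 48% = 2.66112% of Wildmere Shipping BV.
Aggregating (R2): 1.470528% + 2.66112% = 4.131648%.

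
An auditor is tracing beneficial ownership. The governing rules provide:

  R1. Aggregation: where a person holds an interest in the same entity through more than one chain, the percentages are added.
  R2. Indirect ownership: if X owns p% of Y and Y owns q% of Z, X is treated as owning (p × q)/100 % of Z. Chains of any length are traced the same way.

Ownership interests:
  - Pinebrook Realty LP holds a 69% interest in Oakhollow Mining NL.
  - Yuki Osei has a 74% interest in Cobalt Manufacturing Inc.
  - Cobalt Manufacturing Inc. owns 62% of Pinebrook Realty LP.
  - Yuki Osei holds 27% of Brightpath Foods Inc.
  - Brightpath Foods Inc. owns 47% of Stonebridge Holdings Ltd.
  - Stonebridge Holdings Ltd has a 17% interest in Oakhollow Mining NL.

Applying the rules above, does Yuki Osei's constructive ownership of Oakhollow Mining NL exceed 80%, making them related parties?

Chain via Cobalt Manufacturing Inc. → Pinebrook Realty LP (R2): 74% × 62% × 69% = 31.6572% of Oakhollow Mining NL.
Chain via Brightpath Foods Inc. → Stonebridge Holdings Ltd (R2): 27% × 47% × 17% = 2.1573% of Oakhollow Mining NL.
Aggregating (R1): 31.6572% + 2.1573% = 33.8145%.
33.8145% does not exceed the 80% threshold, so Yuki is not a related party to Oakhollow Mining NL.

No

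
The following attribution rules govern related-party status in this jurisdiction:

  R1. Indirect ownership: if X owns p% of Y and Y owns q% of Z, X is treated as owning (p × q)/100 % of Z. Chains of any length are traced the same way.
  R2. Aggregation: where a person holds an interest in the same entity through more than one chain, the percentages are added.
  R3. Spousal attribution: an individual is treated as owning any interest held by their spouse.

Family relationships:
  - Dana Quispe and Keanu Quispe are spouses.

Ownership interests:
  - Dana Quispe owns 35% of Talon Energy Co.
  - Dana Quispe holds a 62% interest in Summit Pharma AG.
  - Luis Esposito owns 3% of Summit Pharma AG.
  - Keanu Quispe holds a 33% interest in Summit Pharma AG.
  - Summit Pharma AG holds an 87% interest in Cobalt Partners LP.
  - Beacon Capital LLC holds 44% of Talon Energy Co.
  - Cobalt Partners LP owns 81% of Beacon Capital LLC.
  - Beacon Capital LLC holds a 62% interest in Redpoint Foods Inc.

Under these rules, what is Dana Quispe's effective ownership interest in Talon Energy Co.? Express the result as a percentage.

By spousal attribution (R3), Dana Quispe is treated as also owning Keanu Quispe's interest in Summit Pharma AG, giving 62% + 33% = 95%.
Chain via Summit Pharma AG → Cobalt Partners LP → Beacon Capital LLC (R1): 95% × 87% × 81% × 44% = 29.45646% of Talon Energy Co.
Direct interest in Talon Energy Co: 35%.
Aggregating (R2): 29.45646% + 35% = 64.45646%.

64.45646%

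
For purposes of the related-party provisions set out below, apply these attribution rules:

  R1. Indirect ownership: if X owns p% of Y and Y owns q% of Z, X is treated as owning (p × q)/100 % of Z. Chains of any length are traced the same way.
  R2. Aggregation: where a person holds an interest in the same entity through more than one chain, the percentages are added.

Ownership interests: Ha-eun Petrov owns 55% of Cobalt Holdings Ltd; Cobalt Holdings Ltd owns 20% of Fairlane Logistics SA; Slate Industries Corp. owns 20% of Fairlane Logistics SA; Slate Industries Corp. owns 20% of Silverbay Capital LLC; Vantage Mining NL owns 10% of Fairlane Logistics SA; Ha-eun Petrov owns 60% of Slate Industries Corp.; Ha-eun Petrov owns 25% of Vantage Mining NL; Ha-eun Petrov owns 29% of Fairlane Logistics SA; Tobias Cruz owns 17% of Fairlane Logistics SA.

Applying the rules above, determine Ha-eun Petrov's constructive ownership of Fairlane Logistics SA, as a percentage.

54.5%

Chain via Cobalt Holdings Ltd (R1): 55% × 20% = 11% of Fairlane Logistics SA.
Chain via Slate Industries Corp. (R1): 60% × 20% = 12% of Fairlane Logistics SA.
Chain via Vantage Mining NL (R1): 25% × 10% = 2.5% of Fairlane Logistics SA.
Direct interest in Fairlane Logistics SA: 29%.
Aggregating (R2): 11% + 12% + 2.5% + 29% = 54.5%.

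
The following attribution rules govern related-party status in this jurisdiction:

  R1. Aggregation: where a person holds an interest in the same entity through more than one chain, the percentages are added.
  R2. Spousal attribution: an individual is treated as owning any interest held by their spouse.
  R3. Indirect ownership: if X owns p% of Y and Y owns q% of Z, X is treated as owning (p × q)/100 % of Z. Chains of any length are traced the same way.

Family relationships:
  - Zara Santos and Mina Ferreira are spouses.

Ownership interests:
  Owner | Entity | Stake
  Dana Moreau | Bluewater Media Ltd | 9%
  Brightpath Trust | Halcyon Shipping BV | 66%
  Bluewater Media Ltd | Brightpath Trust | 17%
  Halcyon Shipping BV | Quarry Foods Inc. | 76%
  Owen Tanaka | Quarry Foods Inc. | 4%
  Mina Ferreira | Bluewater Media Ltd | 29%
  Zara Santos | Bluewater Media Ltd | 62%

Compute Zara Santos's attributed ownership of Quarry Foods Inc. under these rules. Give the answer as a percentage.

By spousal attribution (R2), Zara Santos is treated as also owning Mina Ferreira's interest in Bluewater Media Ltd, giving 62% + 29% = 91%.
Chain via Bluewater Media Ltd → Brightpath Trust → Halcyon Shipping BV (R3): 91% × 17% × 66% × 76% = 7.759752% of Quarry Foods Inc.

7.759752%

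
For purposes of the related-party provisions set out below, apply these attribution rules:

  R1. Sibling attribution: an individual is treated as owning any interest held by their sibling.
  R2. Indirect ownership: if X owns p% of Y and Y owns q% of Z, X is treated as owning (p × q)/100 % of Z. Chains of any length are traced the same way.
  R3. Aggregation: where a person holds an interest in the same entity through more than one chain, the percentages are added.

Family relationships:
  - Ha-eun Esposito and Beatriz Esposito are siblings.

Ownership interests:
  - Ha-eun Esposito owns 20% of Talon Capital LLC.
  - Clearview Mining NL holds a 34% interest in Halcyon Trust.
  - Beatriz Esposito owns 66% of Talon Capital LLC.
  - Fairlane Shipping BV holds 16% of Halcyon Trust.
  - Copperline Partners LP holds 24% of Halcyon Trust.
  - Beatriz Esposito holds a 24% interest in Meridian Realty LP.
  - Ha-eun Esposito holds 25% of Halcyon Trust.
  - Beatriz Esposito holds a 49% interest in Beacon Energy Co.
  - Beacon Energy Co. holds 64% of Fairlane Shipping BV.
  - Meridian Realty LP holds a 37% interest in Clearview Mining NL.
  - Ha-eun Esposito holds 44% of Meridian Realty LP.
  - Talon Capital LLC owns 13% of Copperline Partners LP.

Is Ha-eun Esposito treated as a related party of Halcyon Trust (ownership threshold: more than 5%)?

By sibling attribution (R1), Ha-eun Esposito is treated as also owning Beatriz Esposito's interest in Meridian Realty LP, giving 44% + 24% = 68%.
By sibling attribution (R1), Ha-eun Esposito is treated as also owning Beatriz Esposito's interest in Talon Capital LLC, giving 20% + 66% = 86%.
By sibling attribution (R1), Ha-eun Esposito is treated as owning Beatriz Esposito's 49% interest in Beacon Energy Co.
Chain via Meridian Realty LP → Clearview Mining NL (R2): 68% × 37% × 34% = 8.5544% of Halcyon Trust.
Chain via Talon Capital LLC → Copperline Partners LP (R2): 86% × 13% × 24% = 2.6832% of Halcyon Trust.
Direct interest in Halcyon Trust: 25%.
Chain via Beacon Energy Co. → Fairlane Shipping BV (R2): 49% × 64% × 16% = 5.0176% of Halcyon Trust.
Aggregating (R3): 8.5544% + 2.6832% + 25% + 5.0176% = 41.2552%.
41.2552% exceeds the 5% threshold, so Ha-eun is a related party to Halcyon Trust.

Yes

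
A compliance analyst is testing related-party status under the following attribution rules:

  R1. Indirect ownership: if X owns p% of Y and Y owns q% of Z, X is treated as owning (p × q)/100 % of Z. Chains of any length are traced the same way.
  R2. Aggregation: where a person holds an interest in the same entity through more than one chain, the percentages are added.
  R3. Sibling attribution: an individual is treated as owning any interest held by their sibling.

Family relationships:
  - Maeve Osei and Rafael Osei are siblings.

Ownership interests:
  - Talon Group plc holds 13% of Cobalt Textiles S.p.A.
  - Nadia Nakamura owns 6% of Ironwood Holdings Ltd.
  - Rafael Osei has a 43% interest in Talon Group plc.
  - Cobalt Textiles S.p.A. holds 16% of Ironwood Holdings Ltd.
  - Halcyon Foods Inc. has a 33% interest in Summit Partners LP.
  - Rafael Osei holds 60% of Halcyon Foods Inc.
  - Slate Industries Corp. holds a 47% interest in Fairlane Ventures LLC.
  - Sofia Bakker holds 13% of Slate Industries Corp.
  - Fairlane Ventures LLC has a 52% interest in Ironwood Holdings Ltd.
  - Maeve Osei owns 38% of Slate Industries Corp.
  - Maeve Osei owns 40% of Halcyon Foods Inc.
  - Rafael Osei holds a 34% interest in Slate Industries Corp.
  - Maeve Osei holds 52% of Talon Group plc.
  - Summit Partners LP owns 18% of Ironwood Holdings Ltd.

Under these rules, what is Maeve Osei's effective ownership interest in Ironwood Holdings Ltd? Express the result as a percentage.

25.5128%

By sibling attribution (R3), Maeve Osei is treated as also owning Rafael Osei's interest in Talon Group plc, giving 52% + 43% = 95%.
By sibling attribution (R3), Maeve Osei is treated as also owning Rafael Osei's interest in Halcyon Foods Inc, giving 40% + 60% = 100%.
By sibling attribution (R3), Maeve Osei is treated as also owning Rafael Osei's interest in Slate Industries Corp, giving 38% + 34% = 72%.
Chain via Talon Group plc → Cobalt Textiles S.p.A. (R1): 95% × 13% × 16% = 1.976% of Ironwood Holdings Ltd.
Chain via Halcyon Foods Inc. → Summit Partners LP (R1): 100% × 33% × 18% = 5.94% of Ironwood Holdings Ltd.
Chain via Slate Industries Corp. → Fairlane Ventures LLC (R1): 72% × 47% × 52% = 17.5968% of Ironwood Holdings Ltd.
Aggregating (R2): 1.976% + 5.94% + 17.5968% = 25.5128%.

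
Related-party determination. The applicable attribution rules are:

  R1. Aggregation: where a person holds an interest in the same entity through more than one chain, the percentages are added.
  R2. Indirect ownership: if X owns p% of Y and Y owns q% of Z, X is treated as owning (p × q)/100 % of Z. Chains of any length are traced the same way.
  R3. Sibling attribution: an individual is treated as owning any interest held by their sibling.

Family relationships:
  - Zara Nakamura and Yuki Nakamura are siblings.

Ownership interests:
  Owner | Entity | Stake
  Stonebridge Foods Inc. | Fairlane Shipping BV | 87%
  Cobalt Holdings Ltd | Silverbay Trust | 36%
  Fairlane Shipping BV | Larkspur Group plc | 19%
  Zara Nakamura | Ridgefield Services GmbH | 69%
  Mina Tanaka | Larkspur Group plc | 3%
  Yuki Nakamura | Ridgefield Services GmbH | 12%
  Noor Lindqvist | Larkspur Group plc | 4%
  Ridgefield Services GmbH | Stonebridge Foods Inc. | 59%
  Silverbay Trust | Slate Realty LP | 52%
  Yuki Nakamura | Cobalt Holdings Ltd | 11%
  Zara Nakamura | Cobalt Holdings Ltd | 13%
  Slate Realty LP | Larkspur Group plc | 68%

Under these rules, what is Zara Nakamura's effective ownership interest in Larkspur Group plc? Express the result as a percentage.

10.954791%

By sibling attribution (R3), Zara Nakamura is treated as also owning Yuki Nakamura's interest in Cobalt Holdings Ltd, giving 13% + 11% = 24%.
By sibling attribution (R3), Zara Nakamura is treated as also owning Yuki Nakamura's interest in Ridgefield Services GmbH, giving 69% + 12% = 81%.
Chain via Cobalt Holdings Ltd → Silverbay Trust → Slate Realty LP (R2): 24% × 36% × 52% × 68% = 3.055104% of Larkspur Group plc.
Chain via Ridgefield Services GmbH → Stonebridge Foods Inc. → Fairlane Shipping BV (R2): 81% × 59% × 87% × 19% = 7.899687% of Larkspur Group plc.
Aggregating (R1): 3.055104% + 7.899687% = 10.954791%.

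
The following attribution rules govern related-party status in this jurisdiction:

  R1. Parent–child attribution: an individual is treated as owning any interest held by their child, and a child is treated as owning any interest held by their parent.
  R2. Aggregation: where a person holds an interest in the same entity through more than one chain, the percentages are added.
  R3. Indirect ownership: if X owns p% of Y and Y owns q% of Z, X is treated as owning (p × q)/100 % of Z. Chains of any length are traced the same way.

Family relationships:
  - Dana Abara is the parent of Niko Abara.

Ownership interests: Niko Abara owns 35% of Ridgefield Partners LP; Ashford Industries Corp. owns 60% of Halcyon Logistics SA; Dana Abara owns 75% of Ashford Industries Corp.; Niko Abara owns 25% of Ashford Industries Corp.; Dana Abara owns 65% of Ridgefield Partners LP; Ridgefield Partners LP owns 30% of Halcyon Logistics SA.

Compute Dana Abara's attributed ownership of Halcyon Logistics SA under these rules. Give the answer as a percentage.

90%

By parent–child attribution (R1), Dana Abara is treated as also owning Niko Abara's interest in Ridgefield Partners LP, giving 65% + 35% = 100%.
By parent–child attribution (R1), Dana Abara is treated as also owning Niko Abara's interest in Ashford Industries Corp, giving 75% + 25% = 100%.
Chain via Ridgefield Partners LP (R3): 100% × 30% = 30% of Halcyon Logistics SA.
Chain via Ashford Industries Corp. (R3): 100% × 60% = 60% of Halcyon Logistics SA.
Aggregating (R2): 30% + 60% = 90%.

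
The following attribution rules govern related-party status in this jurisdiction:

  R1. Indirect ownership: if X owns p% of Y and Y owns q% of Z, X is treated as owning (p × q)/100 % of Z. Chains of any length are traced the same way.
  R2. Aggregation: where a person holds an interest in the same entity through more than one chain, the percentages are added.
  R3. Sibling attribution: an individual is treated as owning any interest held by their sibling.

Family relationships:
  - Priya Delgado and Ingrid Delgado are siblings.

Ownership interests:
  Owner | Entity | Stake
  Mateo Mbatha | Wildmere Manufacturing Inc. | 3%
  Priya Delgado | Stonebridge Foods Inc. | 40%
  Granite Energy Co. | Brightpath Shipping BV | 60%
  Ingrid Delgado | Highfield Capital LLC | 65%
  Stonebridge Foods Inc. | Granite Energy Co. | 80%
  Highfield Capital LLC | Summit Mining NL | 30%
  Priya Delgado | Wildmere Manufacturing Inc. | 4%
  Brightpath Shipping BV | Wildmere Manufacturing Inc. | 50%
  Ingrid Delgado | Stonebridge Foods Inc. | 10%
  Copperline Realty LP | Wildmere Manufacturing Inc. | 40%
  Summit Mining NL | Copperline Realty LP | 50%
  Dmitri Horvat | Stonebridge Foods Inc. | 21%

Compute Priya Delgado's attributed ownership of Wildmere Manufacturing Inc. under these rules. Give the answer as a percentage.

By sibling attribution (R3), Priya Delgado is treated as also owning Ingrid Delgado's interest in Stonebridge Foods Inc, giving 40% + 10% = 50%.
By sibling attribution (R3), Priya Delgado is treated as owning Ingrid Delgado's 65% interest in Highfield Capital LLC.
Chain via Stonebridge Foods Inc. → Granite Energy Co. → Brightpath Shipping BV (R1): 50% × 80% × 60% × 50% = 12% of Wildmere Manufacturing Inc.
Direct interest in Wildmere Manufacturing Inc: 4%.
Chain via Highfield Capital LLC → Summit Mining NL → Copperline Realty LP (R1): 65% × 30% × 50% × 40% = 3.9% of Wildmere Manufacturing Inc.
Aggregating (R2): 12% + 4% + 3.9% = 19.9%.

19.9%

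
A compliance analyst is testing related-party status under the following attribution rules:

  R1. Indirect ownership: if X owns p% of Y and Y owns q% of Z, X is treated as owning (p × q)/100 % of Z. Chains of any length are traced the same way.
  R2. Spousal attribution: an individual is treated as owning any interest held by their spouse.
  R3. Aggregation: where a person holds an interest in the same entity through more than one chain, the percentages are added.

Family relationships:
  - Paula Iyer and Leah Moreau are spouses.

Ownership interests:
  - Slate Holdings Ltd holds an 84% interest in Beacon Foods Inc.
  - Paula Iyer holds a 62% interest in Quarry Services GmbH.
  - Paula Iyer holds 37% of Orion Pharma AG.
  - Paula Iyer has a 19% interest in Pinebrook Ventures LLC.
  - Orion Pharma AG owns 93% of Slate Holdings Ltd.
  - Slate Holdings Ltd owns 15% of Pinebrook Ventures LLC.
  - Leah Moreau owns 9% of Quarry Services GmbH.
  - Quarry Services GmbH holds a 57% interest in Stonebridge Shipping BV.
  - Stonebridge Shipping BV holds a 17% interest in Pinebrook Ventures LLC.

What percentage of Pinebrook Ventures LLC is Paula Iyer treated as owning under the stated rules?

31.0414%

By spousal attribution (R2), Paula Iyer is treated as also owning Leah Moreau's interest in Quarry Services GmbH, giving 62% + 9% = 71%.
Chain via Orion Pharma AG → Slate Holdings Ltd (R1): 37% × 93% × 15% = 5.1615% of Pinebrook Ventures LLC.
Chain via Quarry Services GmbH → Stonebridge Shipping BV (R1): 71% × 57% × 17% = 6.8799% of Pinebrook Ventures LLC.
Direct interest in Pinebrook Ventures LLC: 19%.
Aggregating (R3): 5.1615% + 6.8799% + 19% = 31.0414%.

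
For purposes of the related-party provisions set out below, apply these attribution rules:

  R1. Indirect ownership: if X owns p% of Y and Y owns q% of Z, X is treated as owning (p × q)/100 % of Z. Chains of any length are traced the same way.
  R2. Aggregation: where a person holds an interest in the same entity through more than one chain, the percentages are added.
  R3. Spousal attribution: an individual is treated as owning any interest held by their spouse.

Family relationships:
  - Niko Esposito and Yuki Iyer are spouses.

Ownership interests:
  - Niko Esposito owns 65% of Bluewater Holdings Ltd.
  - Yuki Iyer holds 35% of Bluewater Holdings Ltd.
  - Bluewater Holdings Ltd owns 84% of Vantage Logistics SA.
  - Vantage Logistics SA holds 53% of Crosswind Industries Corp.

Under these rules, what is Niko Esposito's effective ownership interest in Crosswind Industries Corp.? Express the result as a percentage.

By spousal attribution (R3), Niko Esposito is treated as also owning Yuki Iyer's interest in Bluewater Holdings Ltd, giving 65% + 35% = 100%.
Chain via Bluewater Holdings Ltd → Vantage Logistics SA (R1): 100% × 84% × 53% = 44.52% of Crosswind Industries Corp.

44.52%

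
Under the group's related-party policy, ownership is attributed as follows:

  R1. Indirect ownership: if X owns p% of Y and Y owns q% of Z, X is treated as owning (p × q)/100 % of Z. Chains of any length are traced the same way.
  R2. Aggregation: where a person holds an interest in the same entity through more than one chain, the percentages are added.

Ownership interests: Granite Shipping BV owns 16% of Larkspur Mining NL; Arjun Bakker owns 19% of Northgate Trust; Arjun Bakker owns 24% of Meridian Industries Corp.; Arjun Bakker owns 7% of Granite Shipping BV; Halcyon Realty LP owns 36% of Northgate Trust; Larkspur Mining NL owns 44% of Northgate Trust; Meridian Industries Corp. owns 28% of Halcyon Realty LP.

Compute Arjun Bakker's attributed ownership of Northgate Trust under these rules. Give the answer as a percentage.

21.912%

Chain via Granite Shipping BV → Larkspur Mining NL (R1): 7% × 16% × 44% = 0.4928% of Northgate Trust.
Chain via Meridian Industries Corp. → Halcyon Realty LP (R1): 24% × 28% × 36% = 2.4192% of Northgate Trust.
Direct interest in Northgate Trust: 19%.
Aggregating (R2): 0.4928% + 2.4192% + 19% = 21.912%.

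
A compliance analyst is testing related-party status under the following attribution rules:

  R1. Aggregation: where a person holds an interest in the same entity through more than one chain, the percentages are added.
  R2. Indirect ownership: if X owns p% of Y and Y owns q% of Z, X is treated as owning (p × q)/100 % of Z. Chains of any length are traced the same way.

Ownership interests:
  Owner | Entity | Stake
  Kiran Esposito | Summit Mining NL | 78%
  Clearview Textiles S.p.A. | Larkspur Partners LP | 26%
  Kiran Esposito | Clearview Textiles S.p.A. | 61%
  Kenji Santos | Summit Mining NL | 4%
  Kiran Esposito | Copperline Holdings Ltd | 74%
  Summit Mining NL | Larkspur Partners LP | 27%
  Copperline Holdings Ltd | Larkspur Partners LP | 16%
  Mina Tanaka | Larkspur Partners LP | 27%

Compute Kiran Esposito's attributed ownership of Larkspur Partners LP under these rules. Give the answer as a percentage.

Chain via Clearview Textiles S.p.A. (R2): 61% × 26% = 15.86% of Larkspur Partners LP.
Chain via Summit Mining NL (R2): 78% × 27% = 21.06% of Larkspur Partners LP.
Chain via Copperline Holdings Ltd (R2): 74% × 16% = 11.84% of Larkspur Partners LP.
Aggregating (R1): 15.86% + 21.06% + 11.84% = 48.76%.

48.76%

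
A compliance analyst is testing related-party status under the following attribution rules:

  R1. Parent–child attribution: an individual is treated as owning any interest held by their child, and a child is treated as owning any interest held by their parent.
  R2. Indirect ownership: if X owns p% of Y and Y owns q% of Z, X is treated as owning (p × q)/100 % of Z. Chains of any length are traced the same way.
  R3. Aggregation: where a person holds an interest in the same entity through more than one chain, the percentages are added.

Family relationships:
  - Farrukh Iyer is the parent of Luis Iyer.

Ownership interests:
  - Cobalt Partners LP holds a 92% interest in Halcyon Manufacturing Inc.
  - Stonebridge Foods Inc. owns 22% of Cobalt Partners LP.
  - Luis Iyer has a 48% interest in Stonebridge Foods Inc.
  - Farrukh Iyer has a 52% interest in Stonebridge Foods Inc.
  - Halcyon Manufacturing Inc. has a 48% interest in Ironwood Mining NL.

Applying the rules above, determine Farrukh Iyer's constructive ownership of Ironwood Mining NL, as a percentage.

9.7152%

By parent–child attribution (R1), Farrukh Iyer is treated as also owning Luis Iyer's interest in Stonebridge Foods Inc, giving 52% + 48% = 100%.
Chain via Stonebridge Foods Inc. → Cobalt Partners LP → Halcyon Manufacturing Inc. (R2): 100% × 22% × 92% × 48% = 9.7152% of Ironwood Mining NL.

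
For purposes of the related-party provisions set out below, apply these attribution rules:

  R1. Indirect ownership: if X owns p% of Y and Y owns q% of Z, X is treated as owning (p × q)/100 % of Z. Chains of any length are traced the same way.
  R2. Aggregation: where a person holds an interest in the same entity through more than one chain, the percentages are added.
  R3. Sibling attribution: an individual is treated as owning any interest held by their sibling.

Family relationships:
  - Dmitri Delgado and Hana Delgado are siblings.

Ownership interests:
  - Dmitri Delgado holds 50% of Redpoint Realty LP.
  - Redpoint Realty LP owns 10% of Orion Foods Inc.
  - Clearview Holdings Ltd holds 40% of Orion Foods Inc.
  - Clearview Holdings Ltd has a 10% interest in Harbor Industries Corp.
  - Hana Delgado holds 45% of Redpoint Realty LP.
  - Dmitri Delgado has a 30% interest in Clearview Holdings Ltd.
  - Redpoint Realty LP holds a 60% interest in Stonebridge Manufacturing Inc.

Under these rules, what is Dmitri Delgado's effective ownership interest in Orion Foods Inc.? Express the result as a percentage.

By sibling attribution (R3), Dmitri Delgado is treated as also owning Hana Delgado's interest in Redpoint Realty LP, giving 50% + 45% = 95%.
Chain via Redpoint Realty LP (R1): 95% × 10% = 9.5% of Orion Foods Inc.
Chain via Clearview Holdings Ltd (R1): 30% × 40% = 12% of Orion Foods Inc.
Aggregating (R2): 9.5% + 12% = 21.5%.

21.5%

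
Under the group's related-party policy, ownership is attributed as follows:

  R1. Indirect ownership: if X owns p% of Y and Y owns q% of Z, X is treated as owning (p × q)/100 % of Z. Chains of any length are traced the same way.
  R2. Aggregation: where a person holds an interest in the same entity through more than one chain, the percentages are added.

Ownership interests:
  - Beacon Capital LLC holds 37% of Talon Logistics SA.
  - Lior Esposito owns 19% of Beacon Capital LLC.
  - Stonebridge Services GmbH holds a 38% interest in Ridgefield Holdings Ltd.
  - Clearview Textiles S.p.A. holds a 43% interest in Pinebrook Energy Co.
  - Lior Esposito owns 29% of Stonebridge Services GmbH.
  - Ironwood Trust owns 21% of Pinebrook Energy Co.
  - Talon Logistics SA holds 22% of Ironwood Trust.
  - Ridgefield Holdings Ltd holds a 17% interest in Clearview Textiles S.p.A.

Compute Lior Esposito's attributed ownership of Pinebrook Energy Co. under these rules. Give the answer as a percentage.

Chain via Stonebridge Services GmbH → Ridgefield Holdings Ltd → Clearview Textiles S.p.A. (R1): 29% × 38% × 17% × 43% = 0.805562% of Pinebrook Energy Co.
Chain via Beacon Capital LLC → Talon Logistics SA → Ironwood Trust (R1): 19% × 37% × 22% × 21% = 0.324786% of Pinebrook Energy Co.
Aggregating (R2): 0.805562% + 0.324786% = 1.130348%.

1.130348%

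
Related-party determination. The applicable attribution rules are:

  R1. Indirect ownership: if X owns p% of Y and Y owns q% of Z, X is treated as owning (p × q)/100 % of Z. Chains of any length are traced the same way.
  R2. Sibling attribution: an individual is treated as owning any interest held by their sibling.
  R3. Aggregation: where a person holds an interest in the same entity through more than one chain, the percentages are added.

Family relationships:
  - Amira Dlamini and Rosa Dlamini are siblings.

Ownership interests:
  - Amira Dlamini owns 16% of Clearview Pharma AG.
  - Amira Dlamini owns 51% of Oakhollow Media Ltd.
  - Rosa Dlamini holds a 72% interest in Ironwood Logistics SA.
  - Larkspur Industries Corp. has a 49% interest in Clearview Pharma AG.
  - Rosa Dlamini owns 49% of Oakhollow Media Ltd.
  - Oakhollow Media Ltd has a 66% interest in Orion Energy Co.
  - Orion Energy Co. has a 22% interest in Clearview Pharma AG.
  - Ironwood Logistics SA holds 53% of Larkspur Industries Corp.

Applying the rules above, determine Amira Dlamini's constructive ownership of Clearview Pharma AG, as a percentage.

By sibling attribution (R2), Amira Dlamini is treated as also owning Rosa Dlamini's interest in Oakhollow Media Ltd, giving 51% + 49% = 100%.
By sibling attribution (R2), Amira Dlamini is treated as owning Rosa Dlamini's 72% interest in Ironwood Logistics SA.
Chain via Oakhollow Media Ltd → Orion Energy Co. (R1): 100% × 66% × 22% = 14.52% of Clearview Pharma AG.
Direct interest in Clearview Pharma AG: 16%.
Chain via Ironwood Logistics SA → Larkspur Industries Corp. (R1): 72% × 53% × 49% = 18.6984% of Clearview Pharma AG.
Aggregating (R3): 14.52% + 16% + 18.6984% = 49.2184%.

49.2184%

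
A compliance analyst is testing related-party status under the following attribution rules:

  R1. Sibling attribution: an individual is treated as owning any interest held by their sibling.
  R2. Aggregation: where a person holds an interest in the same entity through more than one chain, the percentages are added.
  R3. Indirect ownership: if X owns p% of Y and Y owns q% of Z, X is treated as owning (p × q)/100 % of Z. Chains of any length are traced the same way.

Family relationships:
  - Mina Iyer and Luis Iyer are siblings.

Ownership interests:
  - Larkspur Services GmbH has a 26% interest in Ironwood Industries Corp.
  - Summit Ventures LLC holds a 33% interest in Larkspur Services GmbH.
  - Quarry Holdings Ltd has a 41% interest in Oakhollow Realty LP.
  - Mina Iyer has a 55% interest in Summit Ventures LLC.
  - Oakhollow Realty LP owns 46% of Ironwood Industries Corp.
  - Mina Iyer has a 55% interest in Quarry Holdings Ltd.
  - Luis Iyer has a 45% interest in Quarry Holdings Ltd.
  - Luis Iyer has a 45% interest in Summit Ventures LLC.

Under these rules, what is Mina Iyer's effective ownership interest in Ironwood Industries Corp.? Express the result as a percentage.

By sibling attribution (R1), Mina Iyer is treated as also owning Luis Iyer's interest in Quarry Holdings Ltd, giving 55% + 45% = 100%.
By sibling attribution (R1), Mina Iyer is treated as also owning Luis Iyer's interest in Summit Ventures LLC, giving 55% + 45% = 100%.
Chain via Quarry Holdings Ltd → Oakhollow Realty LP (R3): 100% × 41% × 46% = 18.86% of Ironwood Industries Corp.
Chain via Summit Ventures LLC → Larkspur Services GmbH (R3): 100% × 33% × 26% = 8.58% of Ironwood Industries Corp.
Aggregating (R2): 18.86% + 8.58% = 27.44%.

27.44%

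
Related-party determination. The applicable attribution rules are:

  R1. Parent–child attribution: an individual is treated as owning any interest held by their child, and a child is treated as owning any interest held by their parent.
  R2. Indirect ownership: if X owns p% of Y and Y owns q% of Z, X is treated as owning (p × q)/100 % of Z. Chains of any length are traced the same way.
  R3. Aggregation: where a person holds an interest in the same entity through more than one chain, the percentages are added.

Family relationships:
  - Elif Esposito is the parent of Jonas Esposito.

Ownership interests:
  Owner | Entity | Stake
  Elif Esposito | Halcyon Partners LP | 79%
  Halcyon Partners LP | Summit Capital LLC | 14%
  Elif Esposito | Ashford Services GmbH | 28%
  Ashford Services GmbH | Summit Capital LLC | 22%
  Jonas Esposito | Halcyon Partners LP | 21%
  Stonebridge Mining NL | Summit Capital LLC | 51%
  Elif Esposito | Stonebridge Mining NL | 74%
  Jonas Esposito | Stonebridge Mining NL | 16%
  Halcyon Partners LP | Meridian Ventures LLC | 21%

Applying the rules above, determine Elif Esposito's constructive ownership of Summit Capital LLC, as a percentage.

By parent–child attribution (R1), Elif Esposito is treated as also owning Jonas Esposito's interest in Stonebridge Mining NL, giving 74% + 16% = 90%.
By parent–child attribution (R1), Elif Esposito is treated as also owning Jonas Esposito's interest in Halcyon Partners LP, giving 79% + 21% = 100%.
Chain via Stonebridge Mining NL (R2): 90% × 51% = 45.9% of Summit Capital LLC.
Chain via Halcyon Partners LP (R2): 100% × 14% = 14% of Summit Capital LLC.
Chain via Ashford Services GmbH (R2): 28% × 22% = 6.16% of Summit Capital LLC.
Aggregating (R3): 45.9% + 14% + 6.16% = 66.06%.

66.06%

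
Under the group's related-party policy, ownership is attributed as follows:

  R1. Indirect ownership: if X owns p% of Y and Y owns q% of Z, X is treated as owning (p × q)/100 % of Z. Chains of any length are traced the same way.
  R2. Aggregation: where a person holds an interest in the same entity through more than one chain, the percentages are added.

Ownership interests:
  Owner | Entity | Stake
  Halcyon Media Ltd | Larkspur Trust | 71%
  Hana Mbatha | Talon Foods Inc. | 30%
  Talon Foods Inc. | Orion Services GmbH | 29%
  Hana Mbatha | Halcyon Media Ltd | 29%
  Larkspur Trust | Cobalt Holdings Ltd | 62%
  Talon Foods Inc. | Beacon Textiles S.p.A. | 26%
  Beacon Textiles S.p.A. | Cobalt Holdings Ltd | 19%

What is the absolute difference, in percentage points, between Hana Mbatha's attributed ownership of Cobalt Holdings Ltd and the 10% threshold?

Chain via Talon Foods Inc. → Beacon Textiles S.p.A. (R1): 30% × 26% × 19% = 1.482% of Cobalt Holdings Ltd.
Chain via Halcyon Media Ltd → Larkspur Trust (R1): 29% × 71% × 62% = 12.7658% of Cobalt Holdings Ltd.
Aggregating (R2): 1.482% + 12.7658% = 14.2478%.
14.2478% exceeds the 10% threshold by 4.2478 percentage points.

4.2478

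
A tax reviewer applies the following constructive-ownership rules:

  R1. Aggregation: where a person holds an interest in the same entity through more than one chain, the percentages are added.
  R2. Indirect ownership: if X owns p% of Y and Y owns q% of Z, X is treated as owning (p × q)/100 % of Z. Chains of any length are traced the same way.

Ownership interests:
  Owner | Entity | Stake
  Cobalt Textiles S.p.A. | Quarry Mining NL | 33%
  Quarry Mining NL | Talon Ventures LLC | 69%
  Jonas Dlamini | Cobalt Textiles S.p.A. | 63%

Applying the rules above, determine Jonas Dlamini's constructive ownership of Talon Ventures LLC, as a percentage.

Chain via Cobalt Textiles S.p.A. → Quarry Mining NL (R2): 63% × 33% × 69% = 14.3451% of Talon Ventures LLC.

14.3451%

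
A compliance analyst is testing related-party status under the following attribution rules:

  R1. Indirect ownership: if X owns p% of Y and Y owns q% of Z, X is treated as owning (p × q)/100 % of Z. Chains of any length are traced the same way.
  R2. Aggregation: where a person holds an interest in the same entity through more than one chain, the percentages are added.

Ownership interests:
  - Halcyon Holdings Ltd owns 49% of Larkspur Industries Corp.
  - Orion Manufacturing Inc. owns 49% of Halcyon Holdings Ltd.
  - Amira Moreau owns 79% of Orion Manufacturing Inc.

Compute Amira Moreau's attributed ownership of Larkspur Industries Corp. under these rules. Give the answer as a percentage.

Chain via Orion Manufacturing Inc. → Halcyon Holdings Ltd (R1): 79% × 49% × 49% = 18.9679% of Larkspur Industries Corp.

18.9679%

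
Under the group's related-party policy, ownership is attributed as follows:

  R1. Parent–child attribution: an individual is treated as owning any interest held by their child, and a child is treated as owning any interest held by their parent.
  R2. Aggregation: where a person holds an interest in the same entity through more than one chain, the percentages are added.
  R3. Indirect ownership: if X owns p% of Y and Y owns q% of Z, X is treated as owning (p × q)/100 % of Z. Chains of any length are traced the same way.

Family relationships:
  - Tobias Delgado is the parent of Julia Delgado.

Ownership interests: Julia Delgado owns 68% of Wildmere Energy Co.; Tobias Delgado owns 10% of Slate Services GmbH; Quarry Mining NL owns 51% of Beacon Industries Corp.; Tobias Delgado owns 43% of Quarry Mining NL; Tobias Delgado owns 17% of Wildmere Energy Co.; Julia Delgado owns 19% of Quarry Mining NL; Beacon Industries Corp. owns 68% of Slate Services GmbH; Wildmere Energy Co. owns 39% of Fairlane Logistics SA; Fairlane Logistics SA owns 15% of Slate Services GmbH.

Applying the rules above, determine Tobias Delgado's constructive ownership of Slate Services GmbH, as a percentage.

36.4741%

By parent–child attribution (R1), Tobias Delgado is treated as also owning Julia Delgado's interest in Quarry Mining NL, giving 43% + 19% = 62%.
By parent–child attribution (R1), Tobias Delgado is treated as also owning Julia Delgado's interest in Wildmere Energy Co, giving 17% + 68% = 85%.
Chain via Quarry Mining NL → Beacon Industries Corp. (R3): 62% × 51% × 68% = 21.5016% of Slate Services GmbH.
Chain via Wildmere Energy Co. → Fairlane Logistics SA (R3): 85% × 39% × 15% = 4.9725% of Slate Services GmbH.
Direct interest in Slate Services GmbH: 10%.
Aggregating (R2): 21.5016% + 4.9725% + 10% = 36.4741%.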